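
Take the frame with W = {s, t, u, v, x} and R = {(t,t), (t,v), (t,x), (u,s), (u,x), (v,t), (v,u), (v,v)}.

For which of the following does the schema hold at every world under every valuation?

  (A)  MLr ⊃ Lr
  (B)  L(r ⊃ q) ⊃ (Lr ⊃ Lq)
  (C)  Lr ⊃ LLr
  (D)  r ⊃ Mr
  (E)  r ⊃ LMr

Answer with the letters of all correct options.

R is not reflexive: not s R s.
R is not symmetric: t R x but not x R t.
R is not transitive: t R v and v R u but not t R u.
R is not euclidean: t R v and t R x but not v R x.
(A) the dual of axiom 5: valid iff R is euclidean. R is not euclidean — not valid.
(B) this is just K, valid on every normal frame.
(C) Lr ⊃ LLr (axiom 4) characterises the transitive frames. R is not transitive — not valid.
(D) r ⊃ Mr (the dual of axiom T) characterises the reflexive frames. R is not reflexive — not valid.
(E) r ⊃ LMr is axiom B; it is valid on a frame exactly when R is symmetric. R is not symmetric, so not valid.

B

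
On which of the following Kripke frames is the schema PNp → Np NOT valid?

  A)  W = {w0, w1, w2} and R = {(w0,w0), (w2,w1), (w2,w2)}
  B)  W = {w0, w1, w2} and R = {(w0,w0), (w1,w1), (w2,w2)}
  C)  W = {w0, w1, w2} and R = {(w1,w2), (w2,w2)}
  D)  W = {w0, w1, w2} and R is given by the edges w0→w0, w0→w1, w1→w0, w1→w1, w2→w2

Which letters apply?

The schema PNp → Np is the dual of axiom 5; it is valid on a frame iff R is euclidean.
(A) R is not euclidean (w2 R w1 and w2 R w2 but not w1 R w2), so the schema fails here.
(B) R is euclidean (any two R-successors of the same world are R-related), so the schema is valid here.
(C) R is euclidean (any two R-successors of the same world are R-related), so the schema is valid here.
(D) R is euclidean (any two R-successors of the same world are R-related), so the schema is valid here.

A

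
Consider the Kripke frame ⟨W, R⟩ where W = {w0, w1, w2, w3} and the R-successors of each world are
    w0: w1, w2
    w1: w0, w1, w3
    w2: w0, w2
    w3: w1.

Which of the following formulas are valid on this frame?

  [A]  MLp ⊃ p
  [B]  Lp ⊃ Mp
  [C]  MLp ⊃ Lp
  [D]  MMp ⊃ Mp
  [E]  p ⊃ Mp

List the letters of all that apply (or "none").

A, B

R is not reflexive: not w0 R w0.
R is symmetric: every R-edge is matched by its reverse.
R is not transitive: w0 R w1 and w1 R w0 but not w0 R w0.
R is not euclidean: w0 R w1 and w0 R w2 but not w1 R w2.
R is serial: every world has an R-successor.
(A) the dual of axiom B: valid iff R is symmetric. R is symmetric — valid.
(B) Lp ⊃ Mp (axiom D) characterises the serial frames. R is serial — valid.
(C) the dual of axiom 5: valid iff R is euclidean. R is not euclidean — not valid.
(D) the dual of axiom 4: valid iff R is transitive. R is not transitive — not valid.
(E) the dual of axiom T: valid iff R is reflexive. R is not reflexive — not valid.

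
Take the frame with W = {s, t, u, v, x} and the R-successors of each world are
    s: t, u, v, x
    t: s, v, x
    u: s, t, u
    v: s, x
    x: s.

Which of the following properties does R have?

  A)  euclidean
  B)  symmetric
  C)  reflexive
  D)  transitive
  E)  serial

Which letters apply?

(A) not euclidean: s R t and s R u but not t R u.
(B) not symmetric: t R v but not v R t.
(C) not reflexive: not s R s.
(D) not transitive: s R t and t R s but not s R s.
(E) serial: every world has an R-successor.

E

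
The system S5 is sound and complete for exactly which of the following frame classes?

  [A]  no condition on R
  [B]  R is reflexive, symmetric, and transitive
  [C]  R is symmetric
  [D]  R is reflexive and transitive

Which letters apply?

B

(A) this class determines K, not S5.
(B) S5 is sound and complete for exactly this class.
(C) this class determines KB, not S5.
(D) this class determines S4, not S5.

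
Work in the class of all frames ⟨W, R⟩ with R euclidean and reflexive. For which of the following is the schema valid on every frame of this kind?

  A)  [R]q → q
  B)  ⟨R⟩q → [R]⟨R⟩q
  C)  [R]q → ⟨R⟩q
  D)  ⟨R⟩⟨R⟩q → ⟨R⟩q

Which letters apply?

A, B, C, D

A reflexive euclidean relation is also symmetric (from wRw and wRv the euclidean condition gives vRw) and hence transitive; it is an equivalence relation.
(A) [R]q → q is axiom T, which corresponds to reflexivity. Every such R is reflexive — valid.
(B) ⟨R⟩q → [R]⟨R⟩q (axiom 5) characterises the euclidean frames. Every such R is euclidean — valid.
(C) [R]q → ⟨R⟩q (axiom D) characterises the serial frames. Every such R is serial — valid.
(D) the dual of axiom 4: valid iff R is transitive. Every such R is transitive — valid.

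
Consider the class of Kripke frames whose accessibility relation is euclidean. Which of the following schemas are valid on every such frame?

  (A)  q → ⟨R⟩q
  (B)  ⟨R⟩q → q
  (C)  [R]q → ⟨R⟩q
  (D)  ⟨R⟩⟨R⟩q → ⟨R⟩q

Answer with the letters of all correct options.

(A) q → ⟨R⟩q is the dual of axiom T, which corresponds to reflexivity. Such an R need not be reflexive — not valid.
(B) ⟨R⟩q → q (the converse of T) corresponds to R being a subset of the identity. Such an R need not be a subset of the identity, so not valid.
(C) [R]q → ⟨R⟩q (axiom D) characterises the serial frames. Such an R need not be serial — not valid.
(D) the dual of axiom 4: valid iff R is transitive. Such an R need not be transitive — not valid.

none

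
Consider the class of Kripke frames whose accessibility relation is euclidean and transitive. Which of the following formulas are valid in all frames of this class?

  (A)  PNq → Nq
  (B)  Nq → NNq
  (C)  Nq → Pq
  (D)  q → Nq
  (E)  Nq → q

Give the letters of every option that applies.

(A) PNq → Nq is the dual of axiom 5, which corresponds to the euclidean property. Every such R is euclidean — valid.
(B) axiom 4: valid iff R is transitive. Every such R is transitive — valid.
(C) Nq → Pq (axiom D) characterises the serial frames. Such an R need not be serial — not valid.
(D) q → Nq is valid only on frames where every R-edge is a self-loop. Such an R need not be a subset of the identity — not valid.
(E) axiom T: valid iff R is reflexive. Such an R need not be reflexive — not valid.

A, B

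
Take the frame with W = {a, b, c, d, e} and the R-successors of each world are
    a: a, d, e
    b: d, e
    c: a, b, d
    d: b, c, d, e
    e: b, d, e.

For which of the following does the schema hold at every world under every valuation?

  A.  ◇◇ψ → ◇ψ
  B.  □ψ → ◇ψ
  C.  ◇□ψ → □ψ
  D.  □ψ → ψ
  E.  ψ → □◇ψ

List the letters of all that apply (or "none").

B

R is not reflexive: not b R b.
R is not symmetric: a R d but not d R a.
R is not transitive: a R d and d R b but not a R b.
R is not euclidean: a R d and a R a but not d R a.
R is serial: every world has an R-successor.
(A) ◇◇ψ → ◇ψ (the dual of axiom 4) characterises the transitive frames. R is not transitive — not valid.
(B) □ψ → ◇ψ is axiom D; it is valid on a frame exactly when R is serial. R is serial, so valid.
(C) the dual of axiom 5: valid iff R is euclidean. R is not euclidean — not valid.
(D) □ψ → ψ is axiom T; it is valid on a frame exactly when R is reflexive. R is not reflexive, so not valid.
(E) axiom B: valid iff R is symmetric. R is not symmetric — not valid.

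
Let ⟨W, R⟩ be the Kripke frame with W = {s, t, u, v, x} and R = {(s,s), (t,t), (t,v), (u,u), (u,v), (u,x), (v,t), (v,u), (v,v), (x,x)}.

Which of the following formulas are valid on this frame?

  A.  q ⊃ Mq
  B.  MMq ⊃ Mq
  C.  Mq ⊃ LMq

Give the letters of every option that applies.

R is reflexive: each world relates to itself.
R is not transitive: t R v and v R u but not t R u.
R is not euclidean: u R v and u R x but not v R x.
(A) q ⊃ Mq (the dual of axiom T) characterises the reflexive frames. R is reflexive — valid.
(B) MMq ⊃ Mq is the dual of axiom 4, which corresponds to transitivity. R is not transitive — not valid.
(C) Mq ⊃ LMq is axiom 5; it is valid on a frame exactly when R is euclidean. R is not euclidean, so not valid.

A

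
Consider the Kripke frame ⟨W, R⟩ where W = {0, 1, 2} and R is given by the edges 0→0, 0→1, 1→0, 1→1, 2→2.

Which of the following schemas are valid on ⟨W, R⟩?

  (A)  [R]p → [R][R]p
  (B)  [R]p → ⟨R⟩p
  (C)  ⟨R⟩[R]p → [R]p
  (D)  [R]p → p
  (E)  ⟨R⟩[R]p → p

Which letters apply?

A, B, C, D, E

R is reflexive: each world relates to itself.
R is symmetric: every R-edge is matched by its reverse.
R is transitive: R is closed under composition.
R is euclidean: any two R-successors of the same world are R-related.
R is serial: every world has an R-successor.
(A) axiom 4: valid iff R is transitive. R is transitive — valid.
(B) [R]p → ⟨R⟩p (axiom D) characterises the serial frames. R is serial — valid.
(C) the dual of axiom 5: valid iff R is euclidean. R is euclidean — valid.
(D) [R]p → p (axiom T) characterises the reflexive frames. R is reflexive — valid.
(E) the dual of axiom B: valid iff R is symmetric. R is symmetric — valid.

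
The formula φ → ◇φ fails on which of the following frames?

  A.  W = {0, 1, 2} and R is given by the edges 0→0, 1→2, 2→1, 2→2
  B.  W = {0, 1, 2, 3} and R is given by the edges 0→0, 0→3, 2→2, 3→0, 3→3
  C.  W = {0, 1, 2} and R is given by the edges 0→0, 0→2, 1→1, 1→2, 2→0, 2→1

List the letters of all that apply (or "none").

A, B, C

The schema φ → ◇φ is the dual of axiom T; it is valid on a frame iff R is reflexive.
(A) R is not reflexive (not 1 R 1), so the schema fails here.
(B) R is not reflexive (not 1 R 1), so the schema fails here.
(C) R is not reflexive (not 2 R 2), so the schema fails here.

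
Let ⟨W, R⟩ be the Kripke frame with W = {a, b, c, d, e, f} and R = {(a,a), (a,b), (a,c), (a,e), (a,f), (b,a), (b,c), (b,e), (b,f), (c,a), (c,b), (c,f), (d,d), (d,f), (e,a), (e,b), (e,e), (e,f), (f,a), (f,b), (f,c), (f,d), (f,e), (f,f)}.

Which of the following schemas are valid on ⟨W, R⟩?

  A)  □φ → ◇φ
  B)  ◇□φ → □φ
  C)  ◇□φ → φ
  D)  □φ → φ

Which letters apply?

A, C

R is not reflexive: not b R b.
R is symmetric: every R-edge is matched by its reverse.
R is not euclidean: a R c and a R e but not c R e.
R is serial: every world has an R-successor.
(A) □φ → ◇φ is axiom D; it is valid on a frame exactly when R is serial. R is serial, so valid.
(B) ◇□φ → □φ (the dual of axiom 5) characterises the euclidean frames. R is not euclidean — not valid.
(C) the dual of axiom B: valid iff R is symmetric. R is symmetric — valid.
(D) axiom T: valid iff R is reflexive. R is not reflexive — not valid.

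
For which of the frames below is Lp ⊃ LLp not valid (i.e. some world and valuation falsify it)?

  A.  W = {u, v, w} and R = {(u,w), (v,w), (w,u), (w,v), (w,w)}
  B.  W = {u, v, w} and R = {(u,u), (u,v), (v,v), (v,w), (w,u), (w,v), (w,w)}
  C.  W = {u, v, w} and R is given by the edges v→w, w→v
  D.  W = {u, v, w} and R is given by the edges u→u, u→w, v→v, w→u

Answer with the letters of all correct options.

A, B, C, D

The schema Lp ⊃ LLp is axiom 4; it is valid on a frame iff R is transitive.
(A) R is not transitive (u R w and w R u but not u R u), so the schema fails here.
(B) R is not transitive (u R v and v R w but not u R w), so the schema fails here.
(C) R is not transitive (v R w and w R v but not v R v), so the schema fails here.
(D) R is not transitive (w R u and u R w but not w R w), so the schema fails here.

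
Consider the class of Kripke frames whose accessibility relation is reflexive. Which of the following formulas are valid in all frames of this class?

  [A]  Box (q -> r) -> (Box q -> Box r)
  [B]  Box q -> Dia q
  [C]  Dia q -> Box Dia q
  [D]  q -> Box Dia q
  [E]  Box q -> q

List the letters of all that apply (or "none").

A, B, E

A reflexive relation is serial.
(A) this is just K, valid on every normal frame.
(B) Box q -> Dia q (axiom D) characterises the serial frames. Every such R is serial — valid.
(C) Dia q -> Box Dia q is axiom 5, which corresponds to the euclidean property. Such an R need not be euclidean — not valid.
(D) axiom B: valid iff R is symmetric. Such an R need not be symmetric — not valid.
(E) Box q -> q (axiom T) characterises the reflexive frames. Every such R is reflexive — valid.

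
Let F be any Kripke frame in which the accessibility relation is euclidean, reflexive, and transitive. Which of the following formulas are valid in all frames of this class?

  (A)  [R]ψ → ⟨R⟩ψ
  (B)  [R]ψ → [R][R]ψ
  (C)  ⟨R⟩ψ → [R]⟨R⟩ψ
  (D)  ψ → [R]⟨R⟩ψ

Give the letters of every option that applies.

A, B, C, D

A relation that is euclidean, reflexive, and transitive is also serial and symmetric.
(A) [R]ψ → ⟨R⟩ψ (axiom D) characterises the serial frames. Every such R is serial — valid.
(B) [R]ψ → [R][R]ψ (axiom 4) characterises the transitive frames. Every such R is transitive — valid.
(C) ⟨R⟩ψ → [R]⟨R⟩ψ is axiom 5, which corresponds to the euclidean property. Every such R is euclidean — valid.
(D) ψ → [R]⟨R⟩ψ is axiom B, which corresponds to symmetry. Every such R is symmetric — valid.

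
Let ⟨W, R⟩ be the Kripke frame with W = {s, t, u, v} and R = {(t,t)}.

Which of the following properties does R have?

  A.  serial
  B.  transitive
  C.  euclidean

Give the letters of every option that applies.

(A) not serial: s has no R-successor.
(B) transitive: R is closed under composition.
(C) euclidean: any two R-successors of the same world are R-related.

B, C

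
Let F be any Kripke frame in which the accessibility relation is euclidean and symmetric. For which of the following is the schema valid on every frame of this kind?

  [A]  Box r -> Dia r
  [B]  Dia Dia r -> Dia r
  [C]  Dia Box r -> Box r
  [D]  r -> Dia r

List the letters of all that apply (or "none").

B, C

A symmetric euclidean relation is transitive (uRv and vRw give vRu by symmetry, then uRw by the euclidean condition, applied at v).
(A) Box r -> Dia r is axiom D, which corresponds to seriality. Such an R need not be serial — not valid.
(B) Dia Dia r -> Dia r (the dual of axiom 4) characterises the transitive frames. Every such R is transitive — valid.
(C) the dual of axiom 5: valid iff R is euclidean. Every such R is euclidean — valid.
(D) r -> Dia r is the dual of axiom T; it is valid on a frame exactly when R is reflexive. Such an R need not be reflexive, so not valid.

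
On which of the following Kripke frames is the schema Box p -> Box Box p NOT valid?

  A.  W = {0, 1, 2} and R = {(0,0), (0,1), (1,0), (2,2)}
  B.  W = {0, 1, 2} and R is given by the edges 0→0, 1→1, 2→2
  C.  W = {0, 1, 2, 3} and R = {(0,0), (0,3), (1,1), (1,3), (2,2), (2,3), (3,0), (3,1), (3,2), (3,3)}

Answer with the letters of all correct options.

The schema Box p -> Box Box p is axiom 4; it is valid on a frame iff R is transitive.
(A) R is not transitive (1 R 0 and 0 R 1 but not 1 R 1), so the schema fails here.
(B) R is transitive (R is closed under composition), so the schema is valid here.
(C) R is not transitive (0 R 3 and 3 R 1 but not 0 R 1), so the schema fails here.

A, C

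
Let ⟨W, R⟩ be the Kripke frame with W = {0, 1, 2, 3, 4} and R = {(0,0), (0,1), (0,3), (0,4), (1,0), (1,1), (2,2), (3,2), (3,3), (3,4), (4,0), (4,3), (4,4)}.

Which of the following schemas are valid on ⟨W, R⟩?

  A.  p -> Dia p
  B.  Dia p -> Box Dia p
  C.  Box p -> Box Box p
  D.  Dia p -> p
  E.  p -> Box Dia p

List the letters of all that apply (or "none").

R is reflexive: each world relates to itself.
R is not symmetric: 0 R 3 but not 3 R 0.
R is not transitive: 0 R 3 and 3 R 2 but not 0 R 2.
R is not euclidean: 0 R 1 and 0 R 3 but not 1 R 3.
R is not a subset of the identity: 0 R 1 with 0 ≠ 1.
(A) the dual of axiom T: valid iff R is reflexive. R is reflexive — valid.
(B) axiom 5: valid iff R is euclidean. R is not euclidean — not valid.
(C) axiom 4: valid iff R is transitive. R is not transitive — not valid.
(D) Dia p -> p is valid only on frames where every R-edge is a self-loop. Here R ⊄ identity — not valid.
(E) p -> Box Dia p (axiom B) characterises the symmetric frames. R is not symmetric — not valid.

A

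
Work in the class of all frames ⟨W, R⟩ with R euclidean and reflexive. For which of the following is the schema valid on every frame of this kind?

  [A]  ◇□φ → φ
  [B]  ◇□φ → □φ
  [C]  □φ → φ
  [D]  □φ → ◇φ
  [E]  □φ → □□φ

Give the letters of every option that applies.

A, B, C, D, E

A reflexive euclidean relation is also symmetric (from wRw and wRv the euclidean condition gives vRw) and hence transitive; it is an equivalence relation.
(A) ◇□φ → φ is the dual of axiom B; it is valid on a frame exactly when R is symmetric. Every such R is symmetric, so valid.
(B) ◇□φ → □φ is the dual of axiom 5, which corresponds to the euclidean property. Every such R is euclidean — valid.
(C) □φ → φ (axiom T) characterises the reflexive frames. Every such R is reflexive — valid.
(D) axiom D: valid iff R is serial. Every such R is serial — valid.
(E) □φ → □□φ is axiom 4; it is valid on a frame exactly when R is transitive. Every such R is transitive, so valid.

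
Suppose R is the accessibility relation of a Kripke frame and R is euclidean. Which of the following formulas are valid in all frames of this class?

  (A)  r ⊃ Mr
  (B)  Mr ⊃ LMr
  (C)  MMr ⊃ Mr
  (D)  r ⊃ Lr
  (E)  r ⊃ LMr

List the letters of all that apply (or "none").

(A) r ⊃ Mr is the dual of axiom T, which corresponds to reflexivity. Such an R need not be reflexive — not valid.
(B) Mr ⊃ LMr is axiom 5, which corresponds to the euclidean property. Every such R is euclidean — valid.
(C) the dual of axiom 4: valid iff R is transitive. Such an R need not be transitive — not valid.
(D) r ⊃ Lr is equivalent to ◇p→p; it holds exactly when R ⊆ identity. Such an R need not be a subset of the identity — not valid.
(E) axiom B: valid iff R is symmetric. Such an R need not be symmetric — not valid.

B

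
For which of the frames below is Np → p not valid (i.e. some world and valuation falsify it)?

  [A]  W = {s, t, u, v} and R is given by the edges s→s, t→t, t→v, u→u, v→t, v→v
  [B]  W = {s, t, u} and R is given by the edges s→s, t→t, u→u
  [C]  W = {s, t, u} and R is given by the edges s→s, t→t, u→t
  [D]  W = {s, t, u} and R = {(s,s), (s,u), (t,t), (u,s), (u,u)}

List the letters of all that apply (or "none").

C

The schema Np → p is axiom T; it is valid on a frame iff R is reflexive.
(A) R is reflexive (each world relates to itself), so the schema is valid here.
(B) R is reflexive (each world relates to itself), so the schema is valid here.
(C) R is not reflexive (not u R u), so the schema fails here.
(D) R is reflexive (each world relates to itself), so the schema is valid here.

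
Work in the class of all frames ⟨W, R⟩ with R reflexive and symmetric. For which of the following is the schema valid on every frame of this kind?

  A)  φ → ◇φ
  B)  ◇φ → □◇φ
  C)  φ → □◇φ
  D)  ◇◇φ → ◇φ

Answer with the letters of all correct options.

A, C

Reflexive relations are serial.
(A) φ → ◇φ (the dual of axiom T) characterises the reflexive frames. Every such R is reflexive — valid.
(B) axiom 5: valid iff R is euclidean. Such an R need not be euclidean — not valid.
(C) φ → □◇φ is axiom B, which corresponds to symmetry. Every such R is symmetric — valid.
(D) the dual of axiom 4: valid iff R is transitive. Such an R need not be transitive — not valid.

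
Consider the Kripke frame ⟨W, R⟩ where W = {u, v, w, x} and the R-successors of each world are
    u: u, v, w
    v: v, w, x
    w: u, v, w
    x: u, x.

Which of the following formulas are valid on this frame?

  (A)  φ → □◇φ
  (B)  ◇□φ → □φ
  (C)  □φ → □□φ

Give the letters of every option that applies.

none

R is not symmetric: u R v but not v R u.
R is not transitive: u R v and v R x but not u R x.
R is not euclidean: u R v and u R u but not v R u.
(A) axiom B: valid iff R is symmetric. R is not symmetric — not valid.
(B) ◇□φ → □φ is the dual of axiom 5, which corresponds to the euclidean property. R is not euclidean — not valid.
(C) □φ → □□φ (axiom 4) characterises the transitive frames. R is not transitive — not valid.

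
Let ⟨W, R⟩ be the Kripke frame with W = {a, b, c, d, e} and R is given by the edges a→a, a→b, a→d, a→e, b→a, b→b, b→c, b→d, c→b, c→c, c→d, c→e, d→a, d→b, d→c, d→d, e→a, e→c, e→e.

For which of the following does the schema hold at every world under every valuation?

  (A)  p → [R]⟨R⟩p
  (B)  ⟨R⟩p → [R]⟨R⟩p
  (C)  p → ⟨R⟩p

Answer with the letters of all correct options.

A, C

R is reflexive: each world relates to itself.
R is symmetric: every R-edge is matched by its reverse.
R is not euclidean: a R b and a R e but not b R e.
(A) p → [R]⟨R⟩p (axiom B) characterises the symmetric frames. R is symmetric — valid.
(B) ⟨R⟩p → [R]⟨R⟩p is axiom 5; it is valid on a frame exactly when R is euclidean. R is not euclidean, so not valid.
(C) p → ⟨R⟩p is the dual of axiom T; it is valid on a frame exactly when R is reflexive. R is reflexive, so valid.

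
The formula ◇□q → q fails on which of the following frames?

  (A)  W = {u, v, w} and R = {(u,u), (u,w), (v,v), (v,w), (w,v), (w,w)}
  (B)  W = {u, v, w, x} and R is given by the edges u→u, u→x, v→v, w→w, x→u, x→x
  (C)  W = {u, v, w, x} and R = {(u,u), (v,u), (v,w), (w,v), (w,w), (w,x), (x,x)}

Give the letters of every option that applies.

A, C

The schema ◇□q → q is the dual of axiom B; it is valid on a frame iff R is symmetric.
(A) R is not symmetric (u R w but not w R u), so the schema fails here.
(B) R is symmetric (every R-edge is matched by its reverse), so the schema is valid here.
(C) R is not symmetric (v R u but not u R v), so the schema fails here.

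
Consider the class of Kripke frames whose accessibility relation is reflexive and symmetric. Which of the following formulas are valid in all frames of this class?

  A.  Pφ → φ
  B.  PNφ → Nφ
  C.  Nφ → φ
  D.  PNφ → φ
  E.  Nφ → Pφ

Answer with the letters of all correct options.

Reflexive relations are serial.
(A) Pφ → φ is the converse of T; it holds exactly when R ⊆ identity. Such an R need not be a subset of the identity — not valid.
(B) PNφ → Nφ is the dual of axiom 5; it is valid on a frame exactly when R is euclidean. Such an R need not be euclidean, so not valid.
(C) Nφ → φ is axiom T, which corresponds to reflexivity. Every such R is reflexive — valid.
(D) PNφ → φ is the dual of axiom B, which corresponds to symmetry. Every such R is symmetric — valid.
(E) axiom D: valid iff R is serial. Every such R is serial — valid.

C, D, E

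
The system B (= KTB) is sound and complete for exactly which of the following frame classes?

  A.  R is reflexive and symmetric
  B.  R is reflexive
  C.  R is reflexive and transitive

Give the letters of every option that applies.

(A) B (= KTB) is sound and complete for exactly this class.
(B) this class determines T (= KT), not B (= KTB).
(C) this class determines S4, not B (= KTB).

A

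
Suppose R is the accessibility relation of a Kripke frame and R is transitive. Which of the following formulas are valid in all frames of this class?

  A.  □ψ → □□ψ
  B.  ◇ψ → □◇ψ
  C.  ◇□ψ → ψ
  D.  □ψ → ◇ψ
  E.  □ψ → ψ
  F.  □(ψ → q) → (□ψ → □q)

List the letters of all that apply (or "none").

(A) □ψ → □□ψ is axiom 4; it is valid on a frame exactly when R is transitive. Every such R is transitive, so valid.
(B) axiom 5: valid iff R is euclidean. Such an R need not be euclidean — not valid.
(C) ◇□ψ → ψ (the dual of axiom B) characterises the symmetric frames. Such an R need not be symmetric — not valid.
(D) □ψ → ◇ψ is axiom D, which corresponds to seriality. Such an R need not be serial — not valid.
(E) □ψ → ψ is axiom T, which corresponds to reflexivity. Such an R need not be reflexive — not valid.
(F) □(ψ → q) → (□ψ → □q) is axiom K, valid on every Kripke frame — valid.

A, F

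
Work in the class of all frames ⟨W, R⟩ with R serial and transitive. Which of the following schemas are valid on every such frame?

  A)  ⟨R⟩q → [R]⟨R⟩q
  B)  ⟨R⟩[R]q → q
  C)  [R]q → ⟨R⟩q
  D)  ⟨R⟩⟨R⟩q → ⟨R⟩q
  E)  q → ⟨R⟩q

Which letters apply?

C, D

(A) axiom 5: valid iff R is euclidean. Such an R need not be euclidean — not valid.
(B) the dual of axiom B: valid iff R is symmetric. Such an R need not be symmetric — not valid.
(C) [R]q → ⟨R⟩q is axiom D; it is valid on a frame exactly when R is serial. Every such R is serial, so valid.
(D) ⟨R⟩⟨R⟩q → ⟨R⟩q is the dual of axiom 4; it is valid on a frame exactly when R is transitive. Every such R is transitive, so valid.
(E) q → ⟨R⟩q is the dual of axiom T; it is valid on a frame exactly when R is reflexive. Such an R need not be reflexive, so not valid.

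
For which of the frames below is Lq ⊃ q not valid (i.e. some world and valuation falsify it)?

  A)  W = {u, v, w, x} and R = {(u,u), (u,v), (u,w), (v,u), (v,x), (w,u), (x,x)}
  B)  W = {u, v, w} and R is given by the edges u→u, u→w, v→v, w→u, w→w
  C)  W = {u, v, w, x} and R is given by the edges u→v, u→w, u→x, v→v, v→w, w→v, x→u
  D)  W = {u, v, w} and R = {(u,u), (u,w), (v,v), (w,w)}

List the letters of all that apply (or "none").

The schema Lq ⊃ q is axiom T; it is valid on a frame iff R is reflexive.
(A) R is not reflexive (not v R v), so the schema fails here.
(B) R is reflexive (each world relates to itself), so the schema is valid here.
(C) R is not reflexive (not u R u), so the schema fails here.
(D) R is reflexive (each world relates to itself), so the schema is valid here.

A, C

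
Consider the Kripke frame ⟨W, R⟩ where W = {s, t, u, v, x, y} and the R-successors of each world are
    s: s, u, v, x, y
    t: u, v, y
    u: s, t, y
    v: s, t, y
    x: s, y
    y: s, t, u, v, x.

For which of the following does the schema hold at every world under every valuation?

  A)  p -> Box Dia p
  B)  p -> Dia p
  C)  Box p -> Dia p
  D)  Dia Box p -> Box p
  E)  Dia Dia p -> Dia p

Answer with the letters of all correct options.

A, C

R is not reflexive: not t R t.
R is symmetric: every R-edge is matched by its reverse.
R is not transitive: s R u and u R t but not s R t.
R is not euclidean: s R u and s R v but not u R v.
R is serial: every world has an R-successor.
(A) p -> Box Dia p is axiom B, which corresponds to symmetry. R is symmetric — valid.
(B) p -> Dia p is the dual of axiom T, which corresponds to reflexivity. R is not reflexive — not valid.
(C) Box p -> Dia p is axiom D, which corresponds to seriality. R is serial — valid.
(D) Dia Box p -> Box p (the dual of axiom 5) characterises the euclidean frames. R is not euclidean — not valid.
(E) Dia Dia p -> Dia p is the dual of axiom 4; it is valid on a frame exactly when R is transitive. R is not transitive, so not valid.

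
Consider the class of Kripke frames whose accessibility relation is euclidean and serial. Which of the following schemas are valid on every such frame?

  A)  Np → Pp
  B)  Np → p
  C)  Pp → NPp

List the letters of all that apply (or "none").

A, C

(A) axiom D: valid iff R is serial. Every such R is serial — valid.
(B) Np → p (axiom T) characterises the reflexive frames. Such an R need not be reflexive — not valid.
(C) Pp → NPp is axiom 5; it is valid on a frame exactly when R is euclidean. Every such R is euclidean, so valid.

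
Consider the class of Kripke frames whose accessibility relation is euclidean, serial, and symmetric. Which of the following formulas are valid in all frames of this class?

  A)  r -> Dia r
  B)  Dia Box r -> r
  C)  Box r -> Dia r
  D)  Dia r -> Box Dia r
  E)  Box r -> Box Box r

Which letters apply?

Serial, symmetric and euclidean together give transitive (from symmetry + euclidean) and then reflexive; the relation is an equivalence.
(A) r -> Dia r is the dual of axiom T, which corresponds to reflexivity. Every such R is reflexive — valid.
(B) the dual of axiom B: valid iff R is symmetric. Every such R is symmetric — valid.
(C) Box r -> Dia r is axiom D; it is valid on a frame exactly when R is serial. Every such R is serial, so valid.
(D) Dia r -> Box Dia r (axiom 5) characterises the euclidean frames. Every such R is euclidean — valid.
(E) Box r -> Box Box r is axiom 4, which corresponds to transitivity. Every such R is transitive — valid.

A, B, C, D, E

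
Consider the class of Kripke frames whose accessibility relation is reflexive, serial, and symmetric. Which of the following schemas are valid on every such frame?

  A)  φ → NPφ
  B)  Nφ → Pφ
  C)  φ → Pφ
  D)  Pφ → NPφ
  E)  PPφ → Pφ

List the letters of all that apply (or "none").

(A) φ → NPφ is axiom B; it is valid on a frame exactly when R is symmetric. Every such R is symmetric, so valid.
(B) Nφ → Pφ is axiom D, which corresponds to seriality. Every such R is serial — valid.
(C) φ → Pφ (the dual of axiom T) characterises the reflexive frames. Every such R is reflexive — valid.
(D) Pφ → NPφ (axiom 5) characterises the euclidean frames. Such an R need not be euclidean — not valid.
(E) PPφ → Pφ is the dual of axiom 4, which corresponds to transitivity. Such an R need not be transitive — not valid.

A, B, C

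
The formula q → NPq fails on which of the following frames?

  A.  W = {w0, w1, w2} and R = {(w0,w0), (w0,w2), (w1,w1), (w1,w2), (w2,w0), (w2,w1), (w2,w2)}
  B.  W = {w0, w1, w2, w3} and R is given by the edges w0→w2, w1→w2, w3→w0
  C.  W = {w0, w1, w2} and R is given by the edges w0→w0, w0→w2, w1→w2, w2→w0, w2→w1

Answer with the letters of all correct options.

B

The schema q → NPq is axiom B; it is valid on a frame iff R is symmetric.
(A) R is symmetric (every R-edge is matched by its reverse), so the schema is valid here.
(B) R is not symmetric (w0 R w2 but not w2 R w0), so the schema fails here.
(C) R is symmetric (every R-edge is matched by its reverse), so the schema is valid here.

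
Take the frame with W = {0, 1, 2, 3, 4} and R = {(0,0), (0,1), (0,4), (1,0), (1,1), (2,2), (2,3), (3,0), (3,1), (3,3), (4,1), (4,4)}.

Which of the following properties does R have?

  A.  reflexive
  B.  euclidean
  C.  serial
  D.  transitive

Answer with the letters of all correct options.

A, C

(A) reflexive: each world relates to itself.
(B) not euclidean: 0 R 1 and 0 R 4 but not 1 R 4.
(C) serial: every world has an R-successor.
(D) not transitive: 1 R 0 and 0 R 4 but not 1 R 4.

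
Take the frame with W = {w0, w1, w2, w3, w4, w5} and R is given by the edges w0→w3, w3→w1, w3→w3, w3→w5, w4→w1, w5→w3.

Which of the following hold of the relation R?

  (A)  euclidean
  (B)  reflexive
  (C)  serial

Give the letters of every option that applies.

none

(A) not euclidean: w3 R w1 and w3 R w3 but not w1 R w3.
(B) not reflexive: not w0 R w0.
(C) not serial: w1 has no R-successor.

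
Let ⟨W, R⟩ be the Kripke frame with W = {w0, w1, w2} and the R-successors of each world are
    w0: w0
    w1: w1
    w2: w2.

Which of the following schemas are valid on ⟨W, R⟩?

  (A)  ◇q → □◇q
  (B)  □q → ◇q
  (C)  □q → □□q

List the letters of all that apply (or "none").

R is transitive: R is closed under composition.
R is euclidean: any two R-successors of the same world are R-related.
R is serial: every world has an R-successor.
(A) axiom 5: valid iff R is euclidean. R is euclidean — valid.
(B) □q → ◇q (axiom D) characterises the serial frames. R is serial — valid.
(C) □q → □□q is axiom 4; it is valid on a frame exactly when R is transitive. R is transitive, so valid.

A, B, C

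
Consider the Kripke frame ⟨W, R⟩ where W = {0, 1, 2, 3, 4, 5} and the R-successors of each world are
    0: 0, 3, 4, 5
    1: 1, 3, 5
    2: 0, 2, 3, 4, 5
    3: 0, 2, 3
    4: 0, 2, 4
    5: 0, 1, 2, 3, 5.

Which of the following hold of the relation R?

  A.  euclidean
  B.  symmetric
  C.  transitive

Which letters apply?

none

(A) not euclidean: 0 R 3 and 0 R 4 but not 3 R 4.
(B) not symmetric: 1 R 3 but not 3 R 1.
(C) not transitive: 0 R 3 and 3 R 2 but not 0 R 2.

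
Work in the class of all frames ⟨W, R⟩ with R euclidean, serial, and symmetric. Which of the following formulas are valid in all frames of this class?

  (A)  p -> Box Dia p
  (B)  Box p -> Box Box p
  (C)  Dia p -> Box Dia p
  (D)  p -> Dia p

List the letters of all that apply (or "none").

Serial, symmetric and euclidean together give transitive (from symmetry + euclidean) and then reflexive; the relation is an equivalence.
(A) p -> Box Dia p is axiom B, which corresponds to symmetry. Every such R is symmetric — valid.
(B) axiom 4: valid iff R is transitive. Every such R is transitive — valid.
(C) Dia p -> Box Dia p (axiom 5) characterises the euclidean frames. Every such R is euclidean — valid.
(D) p -> Dia p (the dual of axiom T) characterises the reflexive frames. Every such R is reflexive — valid.

A, B, C, D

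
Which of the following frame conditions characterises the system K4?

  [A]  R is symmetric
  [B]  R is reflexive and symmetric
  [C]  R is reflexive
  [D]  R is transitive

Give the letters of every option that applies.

D

(A) this class determines KB, not K4.
(B) this class determines B (= KTB), not K4.
(C) this class determines T (= KT), not K4.
(D) K4 is sound and complete for exactly this class.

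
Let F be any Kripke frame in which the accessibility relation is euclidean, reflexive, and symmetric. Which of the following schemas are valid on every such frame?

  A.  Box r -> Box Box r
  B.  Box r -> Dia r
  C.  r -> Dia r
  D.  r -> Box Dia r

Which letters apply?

A, B, C, D

A relation that is euclidean, reflexive, and symmetric is also serial and transitive.
(A) Box r -> Box Box r is axiom 4; it is valid on a frame exactly when R is transitive. Every such R is transitive, so valid.
(B) Box r -> Dia r is axiom D; it is valid on a frame exactly when R is serial. Every such R is serial, so valid.
(C) r -> Dia r is the dual of axiom T; it is valid on a frame exactly when R is reflexive. Every such R is reflexive, so valid.
(D) axiom B: valid iff R is symmetric. Every such R is symmetric — valid.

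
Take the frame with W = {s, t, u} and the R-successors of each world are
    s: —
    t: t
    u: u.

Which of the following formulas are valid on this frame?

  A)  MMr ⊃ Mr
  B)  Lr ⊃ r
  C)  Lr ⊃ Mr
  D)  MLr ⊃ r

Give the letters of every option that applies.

R is not reflexive: not s R s.
R is symmetric: every R-edge is matched by its reverse.
R is transitive: R is closed under composition.
R is not serial: s has no R-successor.
(A) MMr ⊃ Mr (the dual of axiom 4) characterises the transitive frames. R is transitive — valid.
(B) Lr ⊃ r is axiom T; it is valid on a frame exactly when R is reflexive. R is not reflexive, so not valid.
(C) Lr ⊃ Mr (axiom D) characterises the serial frames. R is not serial — not valid.
(D) MLr ⊃ r (the dual of axiom B) characterises the symmetric frames. R is symmetric — valid.

A, D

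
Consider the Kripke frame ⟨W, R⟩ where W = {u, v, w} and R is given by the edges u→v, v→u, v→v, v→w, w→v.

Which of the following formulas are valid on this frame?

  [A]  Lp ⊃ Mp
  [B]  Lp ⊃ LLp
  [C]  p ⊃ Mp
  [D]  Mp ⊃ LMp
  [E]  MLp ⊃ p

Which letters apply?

A, E

R is not reflexive: not u R u.
R is symmetric: every R-edge is matched by its reverse.
R is not transitive: u R v and v R u but not u R u.
R is not euclidean: v R u and v R w but not u R w.
R is serial: every world has an R-successor.
(A) Lp ⊃ Mp (axiom D) characterises the serial frames. R is serial — valid.
(B) Lp ⊃ LLp (axiom 4) characterises the transitive frames. R is not transitive — not valid.
(C) p ⊃ Mp (the dual of axiom T) characterises the reflexive frames. R is not reflexive — not valid.
(D) Mp ⊃ LMp is axiom 5; it is valid on a frame exactly when R is euclidean. R is not euclidean, so not valid.
(E) MLp ⊃ p (the dual of axiom B) characterises the symmetric frames. R is symmetric — valid.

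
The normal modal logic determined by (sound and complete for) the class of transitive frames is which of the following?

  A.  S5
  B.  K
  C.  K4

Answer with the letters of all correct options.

C

(A) S5 is determined by the class of reflexive, symmetric, and transitive frames.
(B) K is determined by the class of arbitrary frames.
(C) K4 is determined by exactly this class.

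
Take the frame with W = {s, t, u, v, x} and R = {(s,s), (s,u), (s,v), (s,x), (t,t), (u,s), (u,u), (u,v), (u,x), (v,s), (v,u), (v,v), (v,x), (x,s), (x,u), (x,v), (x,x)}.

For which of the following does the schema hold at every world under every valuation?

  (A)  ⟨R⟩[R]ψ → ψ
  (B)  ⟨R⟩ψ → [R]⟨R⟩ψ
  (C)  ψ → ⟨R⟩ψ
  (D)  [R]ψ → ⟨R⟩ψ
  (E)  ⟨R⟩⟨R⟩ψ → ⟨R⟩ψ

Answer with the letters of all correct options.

A, B, C, D, E

R is reflexive: each world relates to itself.
R is symmetric: every R-edge is matched by its reverse.
R is transitive: R is closed under composition.
R is euclidean: any two R-successors of the same world are R-related.
R is serial: every world has an R-successor.
(A) the dual of axiom B: valid iff R is symmetric. R is symmetric — valid.
(B) ⟨R⟩ψ → [R]⟨R⟩ψ is axiom 5; it is valid on a frame exactly when R is euclidean. R is euclidean, so valid.
(C) the dual of axiom T: valid iff R is reflexive. R is reflexive — valid.
(D) [R]ψ → ⟨R⟩ψ (axiom D) characterises the serial frames. R is serial — valid.
(E) ⟨R⟩⟨R⟩ψ → ⟨R⟩ψ is the dual of axiom 4; it is valid on a frame exactly when R is transitive. R is transitive, so valid.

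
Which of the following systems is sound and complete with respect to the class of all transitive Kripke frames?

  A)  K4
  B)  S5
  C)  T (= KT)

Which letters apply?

(A) K4 is determined by exactly this class.
(B) S5 is determined by the class of reflexive, symmetric, and transitive frames.
(C) T (= KT) is determined by the class of reflexive frames.

A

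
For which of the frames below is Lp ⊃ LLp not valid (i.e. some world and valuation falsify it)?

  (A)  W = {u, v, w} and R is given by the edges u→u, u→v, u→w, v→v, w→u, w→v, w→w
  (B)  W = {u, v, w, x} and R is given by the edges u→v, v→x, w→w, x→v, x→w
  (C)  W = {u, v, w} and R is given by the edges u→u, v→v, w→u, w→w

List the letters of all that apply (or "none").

B

The schema Lp ⊃ LLp is axiom 4; it is valid on a frame iff R is transitive.
(A) R is transitive (R is closed under composition), so the schema is valid here.
(B) R is not transitive (u R v and v R x but not u R x), so the schema fails here.
(C) R is transitive (R is closed under composition), so the schema is valid here.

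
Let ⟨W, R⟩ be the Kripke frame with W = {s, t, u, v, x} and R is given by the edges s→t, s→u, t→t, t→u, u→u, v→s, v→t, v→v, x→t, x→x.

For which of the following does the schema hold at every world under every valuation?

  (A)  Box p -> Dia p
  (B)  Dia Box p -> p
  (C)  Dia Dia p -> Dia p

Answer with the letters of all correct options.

R is not symmetric: s R t but not t R s.
R is not transitive: v R s and s R u but not v R u.
R is serial: every world has an R-successor.
(A) Box p -> Dia p is axiom D, which corresponds to seriality. R is serial — valid.
(B) the dual of axiom B: valid iff R is symmetric. R is not symmetric — not valid.
(C) the dual of axiom 4: valid iff R is transitive. R is not transitive — not valid.

A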